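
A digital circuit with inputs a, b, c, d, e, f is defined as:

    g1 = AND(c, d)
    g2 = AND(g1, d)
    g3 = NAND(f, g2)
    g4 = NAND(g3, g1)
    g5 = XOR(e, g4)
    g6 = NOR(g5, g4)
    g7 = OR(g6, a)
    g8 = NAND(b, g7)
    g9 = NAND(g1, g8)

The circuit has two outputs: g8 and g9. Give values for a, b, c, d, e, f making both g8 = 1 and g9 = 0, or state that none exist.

a=1, b=0, c=1, d=1, e=1, f=1

Check with a=1, b=0, c=1, d=1, e=1, f=1:
g1 = AND(c, d) = AND(1, 1) = 1
g2 = AND(g1, d) = AND(1, 1) = 1
g3 = NAND(f, g2) = NAND(1, 1) = 0
g4 = NAND(g3, g1) = NAND(0, 1) = 1
g5 = XOR(e, g4) = XOR(1, 1) = 0
g6 = NOR(g5, g4) = NOR(0, 1) = 0
g7 = OR(g6, a) = OR(0, 1) = 1
g8 = NAND(b, g7) = NAND(0, 1) = 1
g9 = NAND(g1, g8) = NAND(1, 1) = 0
So g8 = 1 and g9 = 0.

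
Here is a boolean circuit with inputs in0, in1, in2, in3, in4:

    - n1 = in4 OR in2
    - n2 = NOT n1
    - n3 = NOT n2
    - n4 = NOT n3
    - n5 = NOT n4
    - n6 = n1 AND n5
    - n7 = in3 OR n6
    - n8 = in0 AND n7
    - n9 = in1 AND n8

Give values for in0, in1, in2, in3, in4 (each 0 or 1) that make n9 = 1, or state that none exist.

in0=1, in1=1, in2=0, in3=0, in4=1

n9 = in1 AND n8 must be 1, so both in1 = 1 and n8 = 1.
Check with in0=1, in1=1, in2=0, in3=0, in4=1:
n1 = in4 OR in2 = 1 OR 0 = 1
n2 = NOT n1 = NOT 1 = 0
n3 = NOT n2 = NOT 0 = 1
n4 = NOT n3 = NOT 1 = 0
n5 = NOT n4 = NOT 0 = 1
n6 = n1 AND n5 = 1 AND 1 = 1
n7 = in3 OR n6 = 0 OR 1 = 1
n8 = in0 AND n7 = 1 AND 1 = 1
n9 = in1 AND n8 = 1 AND 1 = 1
So n9 = 1 as required.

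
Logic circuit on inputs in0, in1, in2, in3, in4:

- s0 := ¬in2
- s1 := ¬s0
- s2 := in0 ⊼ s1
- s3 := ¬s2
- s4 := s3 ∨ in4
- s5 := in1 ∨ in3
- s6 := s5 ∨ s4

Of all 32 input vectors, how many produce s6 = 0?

s6 = s5 ∨ s4 must be 0, so both s5 = 0 and s4 = 0.
Satisfying assignments:
  in0=0, in1=0, in2=0, in3=0, in4=0
  in0=0, in1=0, in2=1, in3=0, in4=0
  in0=1, in1=0, in2=0, in3=0, in4=0

3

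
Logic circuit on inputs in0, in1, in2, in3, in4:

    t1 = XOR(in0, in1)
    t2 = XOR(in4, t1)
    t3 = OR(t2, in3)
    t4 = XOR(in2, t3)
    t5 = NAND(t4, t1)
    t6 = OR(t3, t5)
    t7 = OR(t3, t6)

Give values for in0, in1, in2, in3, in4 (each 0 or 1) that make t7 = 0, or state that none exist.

in0=0, in1=1, in2=1, in3=0, in4=1

t7 = OR(t3, t6) must be 0, so both t3 = 0 and t6 = 0.
t3 = OR(t2, in3) must be 0, so both t2 = 0 and in3 = 0.
Check with in0=0, in1=1, in2=1, in3=0, in4=1:
t1 = XOR(in0, in1) = XOR(0, 1) = 1
t2 = XOR(in4, t1) = XOR(1, 1) = 0
t3 = OR(t2, in3) = OR(0, 0) = 0
t4 = XOR(in2, t3) = XOR(1, 0) = 1
t5 = NAND(t4, t1) = NAND(1, 1) = 0
t6 = OR(t3, t5) = OR(0, 0) = 0
t7 = OR(t3, t6) = OR(0, 0) = 0
So t7 = 0 as required.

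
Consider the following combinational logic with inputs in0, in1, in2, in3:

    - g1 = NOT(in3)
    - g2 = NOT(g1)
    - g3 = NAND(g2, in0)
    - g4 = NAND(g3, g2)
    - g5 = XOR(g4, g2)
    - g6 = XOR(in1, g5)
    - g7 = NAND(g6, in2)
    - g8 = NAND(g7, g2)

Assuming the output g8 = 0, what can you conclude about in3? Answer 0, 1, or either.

g8 = NAND(g7, g2) must be 0, so both g7 = 1 and g2 = 1.
g7 = NAND(g6, in2) must be 1, so at least one of g6, in2 is 0.
g2 = NOT(g1) must be 1, so g1 = 0.
Every assignment with g8 = 0 has in3 = 1; there are 6 such assignment(s).

1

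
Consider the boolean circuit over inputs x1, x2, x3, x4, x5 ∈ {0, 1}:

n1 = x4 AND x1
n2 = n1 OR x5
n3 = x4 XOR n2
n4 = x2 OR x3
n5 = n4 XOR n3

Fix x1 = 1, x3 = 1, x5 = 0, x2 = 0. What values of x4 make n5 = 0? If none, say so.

With x1 = 1, x3 = 1, x5 = 0, x2 = 0 fixed, none of the 2 settings of x4 give n5 = 0.
For example, with x4=1:
n1 = x4 AND x1 = 1 AND 1 = 1
n2 = n1 OR x5 = 1 OR 0 = 1
n3 = x4 XOR n2 = 1 XOR 1 = 0
n4 = x2 OR x3 = 0 OR 1 = 1
n5 = n4 XOR n3 = 1 XOR 0 = 1
giving n5 = 1 ≠ 0.

no solution exists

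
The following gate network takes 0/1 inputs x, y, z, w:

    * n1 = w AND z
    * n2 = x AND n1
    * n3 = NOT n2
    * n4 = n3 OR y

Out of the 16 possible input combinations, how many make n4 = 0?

n4 = n3 OR y must be 0, so both n3 = 0 and y = 0.
Satisfying assignments:
  x=1, y=0, z=1, w=1

1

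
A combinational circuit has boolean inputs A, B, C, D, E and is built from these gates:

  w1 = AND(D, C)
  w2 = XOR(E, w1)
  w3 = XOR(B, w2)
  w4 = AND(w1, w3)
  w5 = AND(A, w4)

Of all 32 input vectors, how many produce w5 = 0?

30

w5 = AND(A, w4) must be 0, so at least one of A, w4 is 0.
Enumerating the 32 input combinations, 30 give w5 = 0 and 2 give w5 = 1.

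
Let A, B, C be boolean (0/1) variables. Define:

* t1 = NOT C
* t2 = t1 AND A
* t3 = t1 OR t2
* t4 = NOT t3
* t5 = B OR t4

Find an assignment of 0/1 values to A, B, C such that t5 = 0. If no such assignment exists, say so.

A=1, B=0, C=0

t5 = B OR t4 must be 0, so both B = 0 and t4 = 0.
t4 = NOT t3 must be 0, so t3 = 1.
Check with A=1, B=0, C=0:
t1 = NOT C = NOT 0 = 1
t2 = t1 AND A = 1 AND 1 = 1
t3 = t1 OR t2 = 1 OR 1 = 1
t4 = NOT t3 = NOT 1 = 0
t5 = B OR t4 = 0 OR 0 = 0
So t5 = 0 as required.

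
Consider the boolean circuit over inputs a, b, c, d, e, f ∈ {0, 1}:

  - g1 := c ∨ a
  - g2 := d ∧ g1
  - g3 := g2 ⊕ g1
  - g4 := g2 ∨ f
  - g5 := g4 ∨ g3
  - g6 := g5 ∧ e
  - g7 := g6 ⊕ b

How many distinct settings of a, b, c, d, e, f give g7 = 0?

32

g7 = g6 ⊕ b must be 0, so g6 and b are equal.
Enumerating the 64 input combinations, 32 give g7 = 0 and 32 give g7 = 1.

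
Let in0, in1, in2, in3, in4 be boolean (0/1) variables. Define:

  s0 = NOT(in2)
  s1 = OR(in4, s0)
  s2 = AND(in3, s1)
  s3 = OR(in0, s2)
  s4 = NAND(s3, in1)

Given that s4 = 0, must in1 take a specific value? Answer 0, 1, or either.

1

s4 = NAND(s3, in1) must be 0, so both s3 = 1 and in1 = 1.
s3 = OR(in0, s2) must be 1, so at least one of in0, s2 is 1.
Every assignment with s4 = 0 has in1 = 1; there are 11 such assignment(s).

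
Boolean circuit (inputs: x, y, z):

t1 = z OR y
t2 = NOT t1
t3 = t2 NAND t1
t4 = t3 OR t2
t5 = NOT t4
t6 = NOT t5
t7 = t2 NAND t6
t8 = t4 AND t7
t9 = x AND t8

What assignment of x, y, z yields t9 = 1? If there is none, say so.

t9 = x AND t8 must be 1, so both x = 1 and t8 = 1.
t8 = t4 AND t7 must be 1, so both t4 = 1 and t7 = 1.
t4 = t3 OR t2 must be 1, so at least one of t3, t2 is 1.
Check with x=1, y=0, z=1:
t1 = z OR y = 1 OR 0 = 1
t2 = NOT t1 = NOT 1 = 0
t3 = t2 NAND t1 = 0 NAND 1 = 1
t4 = t3 OR t2 = 1 OR 0 = 1
t5 = NOT t4 = NOT 1 = 0
t6 = NOT t5 = NOT 0 = 1
t7 = t2 NAND t6 = 0 NAND 1 = 1
t8 = t4 AND t7 = 1 AND 1 = 1
t9 = x AND t8 = 1 AND 1 = 1
So t9 = 1 as required.

x=1, y=0, z=1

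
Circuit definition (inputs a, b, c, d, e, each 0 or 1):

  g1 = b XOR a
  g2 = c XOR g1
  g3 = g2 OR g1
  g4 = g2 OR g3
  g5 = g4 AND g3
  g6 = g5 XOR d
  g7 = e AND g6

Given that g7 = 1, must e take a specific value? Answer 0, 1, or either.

1

g7 = e AND g6 must be 1, so both e = 1 and g6 = 1.
Every assignment with g7 = 1 has e = 1; there are 8 such assignment(s).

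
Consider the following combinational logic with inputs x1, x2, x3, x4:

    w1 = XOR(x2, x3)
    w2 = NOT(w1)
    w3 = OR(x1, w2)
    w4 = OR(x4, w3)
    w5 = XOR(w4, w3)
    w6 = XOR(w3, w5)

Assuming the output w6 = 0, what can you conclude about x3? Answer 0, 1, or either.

either

Both values of x3 occur among assignments with w6 = 0:
  x3=0: x1=0, x2=1, x3=0, x4=0
  x3=1: x1=0, x2=0, x3=1, x4=0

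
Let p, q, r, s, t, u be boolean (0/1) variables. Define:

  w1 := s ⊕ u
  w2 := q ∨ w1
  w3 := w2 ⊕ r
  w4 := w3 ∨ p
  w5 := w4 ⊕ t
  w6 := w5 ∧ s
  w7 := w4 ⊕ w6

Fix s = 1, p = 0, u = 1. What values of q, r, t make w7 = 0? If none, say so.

Check with s = 1, p = 0, u = 1 and q=0, r=0, t=0:
w1 = s ⊕ u = 1 ⊕ 1 = 0
w2 = q ∨ w1 = 0 ∨ 0 = 0
w3 = w2 ⊕ r = 0 ⊕ 0 = 0
w4 = w3 ∨ p = 0 ∨ 0 = 0
w5 = w4 ⊕ t = 0 ⊕ 0 = 0
w6 = w5 ∧ s = 0 ∧ 1 = 0
w7 = w4 ⊕ w6 = 0 ⊕ 0 = 0
So w7 = 0.

q=0, r=0, t=0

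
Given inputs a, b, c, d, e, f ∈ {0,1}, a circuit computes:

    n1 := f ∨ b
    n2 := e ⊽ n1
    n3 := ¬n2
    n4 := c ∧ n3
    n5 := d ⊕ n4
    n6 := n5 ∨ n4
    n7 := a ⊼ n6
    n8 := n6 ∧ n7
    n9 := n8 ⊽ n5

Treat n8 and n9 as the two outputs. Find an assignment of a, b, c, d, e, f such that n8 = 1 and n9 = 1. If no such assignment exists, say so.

no solution exists

Across all 64 input combinations, none give both n8 = 1 and n9 = 1.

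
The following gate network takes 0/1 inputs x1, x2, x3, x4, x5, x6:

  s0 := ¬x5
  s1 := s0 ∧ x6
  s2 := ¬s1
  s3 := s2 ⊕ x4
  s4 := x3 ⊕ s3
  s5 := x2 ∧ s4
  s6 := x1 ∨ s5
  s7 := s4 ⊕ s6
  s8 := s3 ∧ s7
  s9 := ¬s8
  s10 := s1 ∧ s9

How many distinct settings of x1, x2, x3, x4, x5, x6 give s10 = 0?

s10 = s1 ∧ s9 must be 0, so at least one of s1, s9 is 0.
Enumerating the 64 input combinations, 51 give s10 = 0 and 13 give s10 = 1.

51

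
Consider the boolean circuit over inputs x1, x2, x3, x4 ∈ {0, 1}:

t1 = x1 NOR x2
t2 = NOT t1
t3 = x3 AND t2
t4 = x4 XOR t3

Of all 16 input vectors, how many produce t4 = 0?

8

t4 = x4 XOR t3 must be 0, so x4 and t3 are equal.
Enumerating the 16 input combinations, 8 give t4 = 0 and 8 give t4 = 1.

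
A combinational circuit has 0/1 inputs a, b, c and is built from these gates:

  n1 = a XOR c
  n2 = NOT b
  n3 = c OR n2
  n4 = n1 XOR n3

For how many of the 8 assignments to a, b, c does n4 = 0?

4

n4 = n1 XOR n3 must be 0, so n1 and n3 are equal.
Satisfying assignments:
  a=0, b=0, c=1
  a=0, b=1, c=0
  a=0, b=1, c=1
  a=1, b=0, c=0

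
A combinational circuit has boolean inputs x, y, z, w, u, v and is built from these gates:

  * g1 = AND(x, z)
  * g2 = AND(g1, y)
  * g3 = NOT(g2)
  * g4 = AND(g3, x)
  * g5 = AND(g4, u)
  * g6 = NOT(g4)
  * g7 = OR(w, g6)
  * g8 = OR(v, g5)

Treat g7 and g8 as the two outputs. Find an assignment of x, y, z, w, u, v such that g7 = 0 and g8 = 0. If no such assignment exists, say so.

x=1, y=0, z=0, w=0, u=0, v=0

Check with x=1, y=0, z=0, w=0, u=0, v=0:
g1 = AND(x, z) = AND(1, 0) = 0
g2 = AND(g1, y) = AND(0, 0) = 0
g3 = NOT(g2) = NOT 0 = 1
g4 = AND(g3, x) = AND(1, 1) = 1
g5 = AND(g4, u) = AND(1, 0) = 0
g6 = NOT(g4) = NOT 1 = 0
g7 = OR(w, g6) = OR(0, 0) = 0
g8 = OR(v, g5) = OR(0, 0) = 0
So g7 = 0 and g8 = 0.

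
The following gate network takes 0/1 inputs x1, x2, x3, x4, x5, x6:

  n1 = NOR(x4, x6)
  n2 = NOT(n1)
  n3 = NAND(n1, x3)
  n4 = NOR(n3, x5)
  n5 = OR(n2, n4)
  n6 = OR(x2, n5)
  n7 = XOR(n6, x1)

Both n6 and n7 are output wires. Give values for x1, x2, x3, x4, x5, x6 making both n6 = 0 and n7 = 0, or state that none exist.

x1=0, x2=0, x3=0, x4=0, x5=0, x6=0

Check with x1=0, x2=0, x3=0, x4=0, x5=0, x6=0:
n1 = NOR(x4, x6) = NOR(0, 0) = 1
n2 = NOT(n1) = NOT 1 = 0
n3 = NAND(n1, x3) = NAND(1, 0) = 1
n4 = NOR(n3, x5) = NOR(1, 0) = 0
n5 = OR(n2, n4) = OR(0, 0) = 0
n6 = OR(x2, n5) = OR(0, 0) = 0
n7 = XOR(n6, x1) = XOR(0, 0) = 0
So n6 = 0 and n7 = 0.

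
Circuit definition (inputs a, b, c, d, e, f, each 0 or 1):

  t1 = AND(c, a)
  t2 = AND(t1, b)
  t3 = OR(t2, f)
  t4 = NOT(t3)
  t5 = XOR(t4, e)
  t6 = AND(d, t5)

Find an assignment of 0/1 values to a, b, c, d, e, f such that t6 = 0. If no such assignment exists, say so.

a=1, b=0, c=0, d=1, e=1, f=0

t6 = AND(d, t5) must be 0, so at least one of d, t5 is 0.
Check with a=1, b=0, c=0, d=1, e=1, f=0:
t1 = AND(c, a) = AND(0, 1) = 0
t2 = AND(t1, b) = AND(0, 0) = 0
t3 = OR(t2, f) = OR(0, 0) = 0
t4 = NOT(t3) = NOT 0 = 1
t5 = XOR(t4, e) = XOR(1, 1) = 0
t6 = AND(d, t5) = AND(1, 0) = 0
So t6 = 0 as required.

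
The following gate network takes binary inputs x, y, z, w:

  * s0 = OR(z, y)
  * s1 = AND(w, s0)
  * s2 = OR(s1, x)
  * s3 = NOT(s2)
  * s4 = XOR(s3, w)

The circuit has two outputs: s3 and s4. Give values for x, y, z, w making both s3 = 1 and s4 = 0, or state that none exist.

x=0 y=0 z=0 w=1

Check with x=0 y=0 z=0 w=1:
s0 = OR(z, y) = OR(0, 0) = 0
s1 = AND(w, s0) = AND(1, 0) = 0
s2 = OR(s1, x) = OR(0, 0) = 0
s3 = NOT(s2) = NOT 0 = 1
s4 = XOR(s3, w) = XOR(1, 1) = 0
So s3 = 1 and s4 = 0.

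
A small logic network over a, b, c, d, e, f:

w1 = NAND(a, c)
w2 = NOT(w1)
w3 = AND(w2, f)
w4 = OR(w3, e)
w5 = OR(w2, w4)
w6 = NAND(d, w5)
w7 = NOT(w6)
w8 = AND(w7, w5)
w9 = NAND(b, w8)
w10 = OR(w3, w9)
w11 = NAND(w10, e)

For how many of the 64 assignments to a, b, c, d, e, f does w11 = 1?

39

w11 = NAND(w10, e) must be 1, so at least one of w10, e is 0.
Enumerating the 64 input combinations, 39 give w11 = 1 and 25 give w11 = 0.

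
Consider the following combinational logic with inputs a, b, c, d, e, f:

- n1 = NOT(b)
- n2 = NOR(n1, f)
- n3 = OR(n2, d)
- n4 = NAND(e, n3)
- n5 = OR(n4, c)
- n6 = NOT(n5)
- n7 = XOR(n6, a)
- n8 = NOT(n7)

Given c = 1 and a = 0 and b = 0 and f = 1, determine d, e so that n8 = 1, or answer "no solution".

n8 = NOT(n7) must be 1, so n7 = 0.
Check with c = 1 and a = 0 and b = 0 and f = 1 and d=0, e=0:
n1 = NOT(b) = NOT 0 = 1
n2 = NOR(n1, f) = NOR(1, 1) = 0
n3 = OR(n2, d) = OR(0, 0) = 0
n4 = NAND(e, n3) = NAND(0, 0) = 1
n5 = OR(n4, c) = OR(1, 1) = 1
n6 = NOT(n5) = NOT 1 = 0
n7 = XOR(n6, a) = XOR(0, 0) = 0
n8 = NOT(n7) = NOT 0 = 1
So n8 = 1.

d=0, e=0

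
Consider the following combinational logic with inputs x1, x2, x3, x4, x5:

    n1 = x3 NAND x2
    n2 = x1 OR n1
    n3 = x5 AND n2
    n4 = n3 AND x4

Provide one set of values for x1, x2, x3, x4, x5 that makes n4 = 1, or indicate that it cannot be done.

x1=0, x2=0, x3=0, x4=1, x5=1

Check with x1=0, x2=0, x3=0, x4=1, x5=1:
n1 = x3 NAND x2 = 0 NAND 0 = 1
n2 = x1 OR n1 = 0 OR 1 = 1
n3 = x5 AND n2 = 1 AND 1 = 1
n4 = n3 AND x4 = 1 AND 1 = 1
So n4 = 1 as required.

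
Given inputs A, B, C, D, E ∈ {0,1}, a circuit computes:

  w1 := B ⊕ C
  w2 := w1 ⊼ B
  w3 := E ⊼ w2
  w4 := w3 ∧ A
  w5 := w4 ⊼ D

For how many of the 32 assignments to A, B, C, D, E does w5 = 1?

w5 = w4 ⊼ D must be 1, so at least one of w4, D is 0.
Enumerating the 32 input combinations, 27 give w5 = 1 and 5 give w5 = 0.

27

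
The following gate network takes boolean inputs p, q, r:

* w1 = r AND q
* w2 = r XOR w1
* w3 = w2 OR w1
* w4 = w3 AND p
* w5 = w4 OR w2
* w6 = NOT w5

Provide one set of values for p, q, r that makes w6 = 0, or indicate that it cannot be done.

w6 = NOT w5 must be 0, so w5 = 1.
w5 = w4 OR w2 must be 1, so at least one of w4, w2 is 1.
Check with p=0, q=0, r=1:
w1 = r AND q = 1 AND 0 = 0
w2 = r XOR w1 = 1 XOR 0 = 1
w3 = w2 OR w1 = 1 OR 0 = 1
w4 = w3 AND p = 1 AND 0 = 0
w5 = w4 OR w2 = 0 OR 1 = 1
w6 = NOT w5 = NOT 1 = 0
So w6 = 0 as required.

p=0, q=0, r=1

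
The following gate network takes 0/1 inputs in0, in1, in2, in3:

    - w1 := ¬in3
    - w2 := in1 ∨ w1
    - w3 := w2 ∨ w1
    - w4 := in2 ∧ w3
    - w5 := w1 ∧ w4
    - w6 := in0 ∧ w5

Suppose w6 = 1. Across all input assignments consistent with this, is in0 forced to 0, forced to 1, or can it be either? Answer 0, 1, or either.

1

w6 = in0 ∧ w5 must be 1, so both in0 = 1 and w5 = 1.
w5 = w1 ∧ w4 must be 1, so both w1 = 1 and w4 = 1.
Every assignment with w6 = 1 has in0 = 1; there are 2 such assignment(s).
  in0=1, in1=0, in2=1, in3=0
  in0=1, in1=1, in2=1, in3=0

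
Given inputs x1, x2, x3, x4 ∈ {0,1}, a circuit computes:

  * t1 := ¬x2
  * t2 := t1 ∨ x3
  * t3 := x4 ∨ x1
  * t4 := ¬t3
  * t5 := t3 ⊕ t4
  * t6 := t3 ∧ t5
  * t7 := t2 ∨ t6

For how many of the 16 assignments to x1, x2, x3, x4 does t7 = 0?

1

t7 = t2 ∨ t6 must be 0, so both t2 = 0 and t6 = 0.
Enumerating the 16 input combinations, 1 give t7 = 0 and 15 give t7 = 1.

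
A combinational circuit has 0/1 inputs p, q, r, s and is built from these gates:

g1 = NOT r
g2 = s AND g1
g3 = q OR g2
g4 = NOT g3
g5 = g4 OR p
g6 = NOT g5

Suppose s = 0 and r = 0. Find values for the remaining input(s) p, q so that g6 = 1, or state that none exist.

p=0, q=1

Check with s = 0 and r = 0 and p=0, q=1:
g1 = NOT r = NOT 0 = 1
g2 = s AND g1 = 0 AND 1 = 0
g3 = q OR g2 = 1 OR 0 = 1
g4 = NOT g3 = NOT 1 = 0
g5 = g4 OR p = 0 OR 0 = 0
g6 = NOT g5 = NOT 0 = 1
So g6 = 1.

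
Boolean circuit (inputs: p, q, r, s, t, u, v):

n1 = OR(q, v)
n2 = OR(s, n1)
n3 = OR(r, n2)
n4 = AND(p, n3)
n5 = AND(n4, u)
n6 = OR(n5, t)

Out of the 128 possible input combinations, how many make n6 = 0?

n6 = OR(n5, t) must be 0, so both n5 = 0 and t = 0.
n5 = AND(n4, u) must be 0, so at least one of n4, u is 0.
Enumerating the 128 input combinations, 49 give n6 = 0 and 79 give n6 = 1.

49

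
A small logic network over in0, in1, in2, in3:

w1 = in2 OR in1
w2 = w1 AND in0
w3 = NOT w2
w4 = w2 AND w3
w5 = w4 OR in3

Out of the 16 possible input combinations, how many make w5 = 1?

8

w5 = w4 OR in3 must be 1, so at least one of w4, in3 is 1.
Enumerating the 16 input combinations, 8 give w5 = 1 and 8 give w5 = 0.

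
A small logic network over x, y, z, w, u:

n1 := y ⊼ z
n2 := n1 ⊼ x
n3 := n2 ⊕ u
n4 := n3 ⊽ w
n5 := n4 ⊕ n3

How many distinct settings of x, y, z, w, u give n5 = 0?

n5 = n4 ⊕ n3 must be 0, so n4 and n3 are equal.
Enumerating the 32 input combinations, 8 give n5 = 0 and 24 give n5 = 1.

8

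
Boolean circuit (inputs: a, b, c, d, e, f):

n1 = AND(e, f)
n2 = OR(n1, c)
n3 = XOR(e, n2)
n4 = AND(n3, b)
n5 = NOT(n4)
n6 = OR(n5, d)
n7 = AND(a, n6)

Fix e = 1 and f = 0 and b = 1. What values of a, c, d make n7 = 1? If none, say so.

a=1, c=1, d=1

n7 = AND(a, n6) must be 1, so both a = 1 and n6 = 1.
n6 = OR(n5, d) must be 1, so at least one of n5, d is 1.
Check with e = 1 and f = 0 and b = 1 and a=1, c=1, d=1:
n1 = AND(e, f) = AND(1, 0) = 0
n2 = OR(n1, c) = OR(0, 1) = 1
n3 = XOR(e, n2) = XOR(1, 1) = 0
n4 = AND(n3, b) = AND(0, 1) = 0
n5 = NOT(n4) = NOT 0 = 1
n6 = OR(n5, d) = OR(1, 1) = 1
n7 = AND(a, n6) = AND(1, 1) = 1
So n7 = 1.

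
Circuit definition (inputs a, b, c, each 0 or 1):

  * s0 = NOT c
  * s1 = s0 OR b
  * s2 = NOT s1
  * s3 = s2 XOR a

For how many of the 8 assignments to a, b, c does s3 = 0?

s3 = s2 XOR a must be 0, so s2 and a are equal.
Satisfying assignments:
  a=0, b=0, c=0
  a=0, b=1, c=0
  a=0, b=1, c=1
  a=1, b=0, c=1

4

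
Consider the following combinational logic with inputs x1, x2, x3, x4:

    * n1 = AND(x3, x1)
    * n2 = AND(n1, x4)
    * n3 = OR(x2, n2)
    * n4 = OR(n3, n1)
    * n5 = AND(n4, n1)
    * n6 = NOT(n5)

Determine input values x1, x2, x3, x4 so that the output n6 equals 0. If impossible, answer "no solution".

x1=1 x2=1 x3=1 x4=0

n6 = NOT(n5) must be 0, so n5 = 1.
n5 = AND(n4, n1) must be 1, so both n4 = 1 and n1 = 1.
Check with x1=1 x2=1 x3=1 x4=0:
n1 = AND(x3, x1) = AND(1, 1) = 1
n2 = AND(n1, x4) = AND(1, 0) = 0
n3 = OR(x2, n2) = OR(1, 0) = 1
n4 = OR(n3, n1) = OR(1, 1) = 1
n5 = AND(n4, n1) = AND(1, 1) = 1
n6 = NOT(n5) = NOT 1 = 0
So n6 = 0 as required.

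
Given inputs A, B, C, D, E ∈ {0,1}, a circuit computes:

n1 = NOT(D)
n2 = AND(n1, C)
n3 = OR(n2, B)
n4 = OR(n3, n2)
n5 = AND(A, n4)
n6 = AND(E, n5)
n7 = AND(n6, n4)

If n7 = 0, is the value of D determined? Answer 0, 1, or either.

Both values of D occur among assignments with n7 = 0:
  D=0: A=0, B=0, C=0, D=0, E=0
  D=1: A=0, B=0, C=0, D=1, E=0

either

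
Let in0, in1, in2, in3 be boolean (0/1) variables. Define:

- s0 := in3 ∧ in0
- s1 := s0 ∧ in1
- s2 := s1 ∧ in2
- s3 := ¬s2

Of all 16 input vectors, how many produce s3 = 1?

s3 = ¬s2 must be 1, so s2 = 0.
s2 = s1 ∧ in2 must be 0, so at least one of s1, in2 is 0.
Enumerating the 16 input combinations, 15 give s3 = 1 and 1 give s3 = 0.

15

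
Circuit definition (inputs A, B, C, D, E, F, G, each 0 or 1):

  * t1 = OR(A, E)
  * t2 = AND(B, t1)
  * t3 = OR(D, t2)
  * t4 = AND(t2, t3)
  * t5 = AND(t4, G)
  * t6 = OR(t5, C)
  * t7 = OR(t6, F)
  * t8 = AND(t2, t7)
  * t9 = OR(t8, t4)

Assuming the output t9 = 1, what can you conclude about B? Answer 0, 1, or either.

t9 = OR(t8, t4) must be 1, so at least one of t8, t4 is 1.
Every assignment with t9 = 1 has B = 1; there are 48 such assignment(s).

1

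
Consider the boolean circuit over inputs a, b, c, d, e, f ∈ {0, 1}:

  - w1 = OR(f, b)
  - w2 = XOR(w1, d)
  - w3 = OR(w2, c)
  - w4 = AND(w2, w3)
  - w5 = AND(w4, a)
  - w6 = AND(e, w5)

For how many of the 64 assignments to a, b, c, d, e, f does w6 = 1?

8

w6 = AND(e, w5) must be 1, so both e = 1 and w5 = 1.
w5 = AND(w4, a) must be 1, so both w4 = 1 and a = 1.
Enumerating the 64 input combinations, 8 give w6 = 1 and 56 give w6 = 0.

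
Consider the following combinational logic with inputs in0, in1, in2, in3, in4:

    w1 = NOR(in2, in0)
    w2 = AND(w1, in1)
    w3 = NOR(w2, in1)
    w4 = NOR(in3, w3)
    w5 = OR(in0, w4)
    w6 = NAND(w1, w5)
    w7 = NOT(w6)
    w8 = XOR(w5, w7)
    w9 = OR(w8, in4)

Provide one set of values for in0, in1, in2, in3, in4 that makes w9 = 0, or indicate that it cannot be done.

in0=0 in1=1 in2=1 in3=1 in4=0

Check with in0=0 in1=1 in2=1 in3=1 in4=0:
w1 = NOR(in2, in0) = NOR(1, 0) = 0
w2 = AND(w1, in1) = AND(0, 1) = 0
w3 = NOR(w2, in1) = NOR(0, 1) = 0
w4 = NOR(in3, w3) = NOR(1, 0) = 0
w5 = OR(in0, w4) = OR(0, 0) = 0
w6 = NAND(w1, w5) = NAND(0, 0) = 1
w7 = NOT(w6) = NOT 1 = 0
w8 = XOR(w5, w7) = XOR(0, 0) = 0
w9 = OR(w8, in4) = OR(0, 0) = 0
So w9 = 0 as required.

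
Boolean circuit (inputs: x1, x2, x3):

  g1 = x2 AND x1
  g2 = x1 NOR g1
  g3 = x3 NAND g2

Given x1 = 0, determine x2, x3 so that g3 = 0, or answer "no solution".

g3 = x3 NAND g2 must be 0, so both x3 = 1 and g2 = 1.
Check with x1 = 0 and x2=0, x3=1:
g1 = x2 AND x1 = 0 AND 0 = 0
g2 = x1 NOR g1 = 0 NOR 0 = 1
g3 = x3 NAND g2 = 1 NAND 1 = 0
So g3 = 0.

x2=0 x3=1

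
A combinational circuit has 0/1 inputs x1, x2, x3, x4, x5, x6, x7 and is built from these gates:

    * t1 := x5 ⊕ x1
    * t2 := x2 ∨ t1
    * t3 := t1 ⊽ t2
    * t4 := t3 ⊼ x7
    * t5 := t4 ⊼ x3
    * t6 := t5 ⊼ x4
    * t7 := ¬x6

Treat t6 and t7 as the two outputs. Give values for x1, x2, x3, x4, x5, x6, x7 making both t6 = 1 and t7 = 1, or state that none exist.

Check with x1=1, x2=1, x3=0, x4=0, x5=1, x6=0, x7=0:
t1 = x5 ⊕ x1 = 1 ⊕ 1 = 0
t2 = x2 ∨ t1 = 1 ∨ 0 = 1
t3 = t1 ⊽ t2 = 0 ⊽ 1 = 0
t4 = t3 ⊼ x7 = 0 ⊼ 0 = 1
t5 = t4 ⊼ x3 = 1 ⊼ 0 = 1
t6 = t5 ⊼ x4 = 1 ⊼ 0 = 1
t7 = ¬x6 = ¬0 = 1
So t6 = 1 and t7 = 1.

x1=1, x2=1, x3=0, x4=0, x5=1, x6=0, x7=0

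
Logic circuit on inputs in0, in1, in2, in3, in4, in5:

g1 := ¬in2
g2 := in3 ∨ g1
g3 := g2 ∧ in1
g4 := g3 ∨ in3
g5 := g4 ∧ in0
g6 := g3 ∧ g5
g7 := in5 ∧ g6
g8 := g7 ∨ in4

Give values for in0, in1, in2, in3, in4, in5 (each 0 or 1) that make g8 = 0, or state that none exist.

in0=1 in1=0 in2=0 in3=0 in4=0 in5=1

Check with in0=1 in1=0 in2=0 in3=0 in4=0 in5=1:
g1 = ¬in2 = ¬0 = 1
g2 = in3 ∨ g1 = 0 ∨ 1 = 1
g3 = g2 ∧ in1 = 1 ∧ 0 = 0
g4 = g3 ∨ in3 = 0 ∨ 0 = 0
g5 = g4 ∧ in0 = 0 ∧ 1 = 0
g6 = g3 ∧ g5 = 0 ∧ 0 = 0
g7 = in5 ∧ g6 = 1 ∧ 0 = 0
g8 = g7 ∨ in4 = 0 ∨ 0 = 0
So g8 = 0 as required.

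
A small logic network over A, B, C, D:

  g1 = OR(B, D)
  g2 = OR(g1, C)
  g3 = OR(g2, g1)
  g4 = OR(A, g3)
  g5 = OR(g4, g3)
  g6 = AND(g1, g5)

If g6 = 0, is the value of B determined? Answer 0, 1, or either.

0

g6 = AND(g1, g5) must be 0, so at least one of g1, g5 is 0.
Every assignment with g6 = 0 has B = 0; there are 4 such assignment(s).
  A=0, B=0, C=0, D=0
  A=0, B=0, C=1, D=0
  A=1, B=0, C=0, D=0
  A=1, B=0, C=1, D=0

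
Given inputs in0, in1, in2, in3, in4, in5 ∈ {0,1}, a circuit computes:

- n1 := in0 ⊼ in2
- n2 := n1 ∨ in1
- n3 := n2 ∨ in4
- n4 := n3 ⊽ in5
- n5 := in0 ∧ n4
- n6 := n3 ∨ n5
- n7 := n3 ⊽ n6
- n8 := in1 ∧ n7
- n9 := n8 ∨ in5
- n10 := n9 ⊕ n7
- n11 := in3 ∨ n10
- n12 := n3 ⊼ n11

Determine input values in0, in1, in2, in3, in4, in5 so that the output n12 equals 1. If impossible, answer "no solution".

in0=0 in1=1 in2=1 in3=0 in4=1 in5=0

n12 = n3 ⊼ n11 must be 1, so at least one of n3, n11 is 0.
Check with in0=0 in1=1 in2=1 in3=0 in4=1 in5=0:
n1 = in0 ⊼ in2 = 0 ⊼ 1 = 1
n2 = n1 ∨ in1 = 1 ∨ 1 = 1
n3 = n2 ∨ in4 = 1 ∨ 1 = 1
n4 = n3 ⊽ in5 = 1 ⊽ 0 = 0
n5 = in0 ∧ n4 = 0 ∧ 0 = 0
n6 = n3 ∨ n5 = 1 ∨ 0 = 1
n7 = n3 ⊽ n6 = 1 ⊽ 1 = 0
n8 = in1 ∧ n7 = 1 ∧ 0 = 0
n9 = n8 ∨ in5 = 0 ∨ 0 = 0
n10 = n9 ⊕ n7 = 0 ⊕ 0 = 0
n11 = in3 ∨ n10 = 0 ∨ 0 = 0
n12 = n3 ⊼ n11 = 1 ⊼ 0 = 1
So n12 = 1 as required.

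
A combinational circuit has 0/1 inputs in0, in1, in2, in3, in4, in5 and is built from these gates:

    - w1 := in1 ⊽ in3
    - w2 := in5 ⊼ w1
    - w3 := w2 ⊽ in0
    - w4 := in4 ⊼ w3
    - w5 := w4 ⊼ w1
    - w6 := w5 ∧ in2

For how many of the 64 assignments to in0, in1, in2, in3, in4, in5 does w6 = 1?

w6 = w5 ∧ in2 must be 1, so both w5 = 1 and in2 = 1.
Enumerating the 64 input combinations, 25 give w6 = 1 and 39 give w6 = 0.

25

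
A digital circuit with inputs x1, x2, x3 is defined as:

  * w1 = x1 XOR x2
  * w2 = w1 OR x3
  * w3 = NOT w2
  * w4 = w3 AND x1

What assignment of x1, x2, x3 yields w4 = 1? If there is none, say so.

w4 = w3 AND x1 must be 1, so both w3 = 1 and x1 = 1.
Check with x1=1 x2=1 x3=0:
w1 = x1 XOR x2 = 1 XOR 1 = 0
w2 = w1 OR x3 = 0 OR 0 = 0
w3 = NOT w2 = NOT 0 = 1
w4 = w3 AND x1 = 1 AND 1 = 1
So w4 = 1 as required.

x1=1 x2=1 x3=0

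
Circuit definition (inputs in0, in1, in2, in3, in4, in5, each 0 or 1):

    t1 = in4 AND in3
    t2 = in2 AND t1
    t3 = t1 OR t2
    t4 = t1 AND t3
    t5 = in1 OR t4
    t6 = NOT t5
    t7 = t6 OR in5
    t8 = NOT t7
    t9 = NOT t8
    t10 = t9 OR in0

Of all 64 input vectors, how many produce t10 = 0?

10

t10 = t9 OR in0 must be 0, so both t9 = 0 and in0 = 0.
t9 = NOT t8 must be 0, so t8 = 1.
Enumerating the 64 input combinations, 10 give t10 = 0 and 54 give t10 = 1.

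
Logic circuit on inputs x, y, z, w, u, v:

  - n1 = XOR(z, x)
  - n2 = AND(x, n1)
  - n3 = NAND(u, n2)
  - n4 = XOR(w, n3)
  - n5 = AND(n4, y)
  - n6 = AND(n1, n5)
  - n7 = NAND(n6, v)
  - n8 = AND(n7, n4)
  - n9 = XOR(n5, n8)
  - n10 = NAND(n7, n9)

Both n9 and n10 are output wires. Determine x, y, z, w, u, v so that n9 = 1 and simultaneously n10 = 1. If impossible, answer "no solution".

x=1, y=1, z=0, w=0, u=0, v=1

Check with x=1, y=1, z=0, w=0, u=0, v=1:
n1 = XOR(z, x) = XOR(0, 1) = 1
n2 = AND(x, n1) = AND(1, 1) = 1
n3 = NAND(u, n2) = NAND(0, 1) = 1
n4 = XOR(w, n3) = XOR(0, 1) = 1
n5 = AND(n4, y) = AND(1, 1) = 1
n6 = AND(n1, n5) = AND(1, 1) = 1
n7 = NAND(n6, v) = NAND(1, 1) = 0
n8 = AND(n7, n4) = AND(0, 1) = 0
n9 = XOR(n5, n8) = XOR(1, 0) = 1
n10 = NAND(n7, n9) = NAND(0, 1) = 1
So n9 = 1 and n10 = 1.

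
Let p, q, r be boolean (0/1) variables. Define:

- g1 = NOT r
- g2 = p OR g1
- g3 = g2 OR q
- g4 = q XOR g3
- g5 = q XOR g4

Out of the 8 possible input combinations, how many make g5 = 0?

g5 = q XOR g4 must be 0, so q and g4 are equal.
Satisfying assignments:
  p=0, q=0, r=1

1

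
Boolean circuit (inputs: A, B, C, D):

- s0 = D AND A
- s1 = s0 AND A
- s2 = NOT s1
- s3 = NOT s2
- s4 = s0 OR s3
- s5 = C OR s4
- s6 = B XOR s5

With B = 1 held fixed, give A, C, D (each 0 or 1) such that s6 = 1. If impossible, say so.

Check with B = 1 and A=0, C=0, D=1:
s0 = D AND A = 1 AND 0 = 0
s1 = s0 AND A = 0 AND 0 = 0
s2 = NOT s1 = NOT 0 = 1
s3 = NOT s2 = NOT 1 = 0
s4 = s0 OR s3 = 0 OR 0 = 0
s5 = C OR s4 = 0 OR 0 = 0
s6 = B XOR s5 = 1 XOR 0 = 1
So s6 = 1.

A=0 C=0 D=1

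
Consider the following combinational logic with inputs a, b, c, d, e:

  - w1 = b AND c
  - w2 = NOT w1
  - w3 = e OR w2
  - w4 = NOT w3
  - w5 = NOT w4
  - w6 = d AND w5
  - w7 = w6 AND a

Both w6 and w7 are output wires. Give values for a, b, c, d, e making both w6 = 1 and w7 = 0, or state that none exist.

Check with a=0 b=0 c=1 d=1 e=0:
w1 = b AND c = 0 AND 1 = 0
w2 = NOT w1 = NOT 0 = 1
w3 = e OR w2 = 0 OR 1 = 1
w4 = NOT w3 = NOT 1 = 0
w5 = NOT w4 = NOT 0 = 1
w6 = d AND w5 = 1 AND 1 = 1
w7 = w6 AND a = 1 AND 0 = 0
So w6 = 1 and w7 = 0.

a=0 b=0 c=1 d=1 e=0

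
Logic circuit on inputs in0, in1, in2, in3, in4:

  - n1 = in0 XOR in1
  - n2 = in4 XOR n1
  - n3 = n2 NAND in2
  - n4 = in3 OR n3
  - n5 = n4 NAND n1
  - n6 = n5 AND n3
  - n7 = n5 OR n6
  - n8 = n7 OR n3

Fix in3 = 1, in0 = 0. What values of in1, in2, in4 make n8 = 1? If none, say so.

n8 = n7 OR n3 must be 1, so at least one of n7, n3 is 1.
Check with in3 = 1, in0 = 0 and in1=0, in2=0, in4=0:
n1 = in0 XOR in1 = 0 XOR 0 = 0
n2 = in4 XOR n1 = 0 XOR 0 = 0
n3 = n2 NAND in2 = 0 NAND 0 = 1
n4 = in3 OR n3 = 1 OR 1 = 1
n5 = n4 NAND n1 = 1 NAND 0 = 1
n6 = n5 AND n3 = 1 AND 1 = 1
n7 = n5 OR n6 = 1 OR 1 = 1
n8 = n7 OR n3 = 1 OR 1 = 1
So n8 = 1.

in1=0, in2=0, in4=0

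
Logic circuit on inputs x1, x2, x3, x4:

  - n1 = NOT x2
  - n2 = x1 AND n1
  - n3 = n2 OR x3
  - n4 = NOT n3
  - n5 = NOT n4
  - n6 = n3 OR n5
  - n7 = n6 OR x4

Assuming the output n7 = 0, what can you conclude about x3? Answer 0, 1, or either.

n7 = n6 OR x4 must be 0, so both n6 = 0 and x4 = 0.
n6 = n3 OR n5 must be 0, so both n3 = 0 and n5 = 0.
Every assignment with n7 = 0 has x3 = 0; there are 3 such assignment(s).
  x1=0, x2=0, x3=0, x4=0
  x1=0, x2=1, x3=0, x4=0
  x1=1, x2=1, x3=0, x4=0

0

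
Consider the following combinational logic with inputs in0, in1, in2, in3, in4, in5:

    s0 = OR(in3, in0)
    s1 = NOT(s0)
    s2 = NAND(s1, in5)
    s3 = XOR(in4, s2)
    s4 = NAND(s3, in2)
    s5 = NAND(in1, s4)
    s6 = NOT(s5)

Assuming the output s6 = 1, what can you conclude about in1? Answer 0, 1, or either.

1

s6 = NOT(s5) must be 1, so s5 = 0.
s5 = NAND(in1, s4) must be 0, so both in1 = 1 and s4 = 1.
Every assignment with s6 = 1 has in1 = 1; there are 24 such assignment(s).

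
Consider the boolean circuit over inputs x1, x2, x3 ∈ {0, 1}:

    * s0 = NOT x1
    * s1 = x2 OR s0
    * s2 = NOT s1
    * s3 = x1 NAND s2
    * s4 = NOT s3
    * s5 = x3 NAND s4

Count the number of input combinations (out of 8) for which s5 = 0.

1

s5 = x3 NAND s4 must be 0, so both x3 = 1 and s4 = 1.
s4 = NOT s3 must be 1, so s3 = 0.
s3 = x1 NAND s2 must be 0, so both x1 = 1 and s2 = 1.
Enumerating the 8 input combinations, 1 give s5 = 0 and 7 give s5 = 1.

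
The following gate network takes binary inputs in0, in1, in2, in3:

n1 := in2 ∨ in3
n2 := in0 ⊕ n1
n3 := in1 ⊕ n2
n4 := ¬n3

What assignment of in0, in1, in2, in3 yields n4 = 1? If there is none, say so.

n4 = ¬n3 must be 1, so n3 = 0.
n3 = in1 ⊕ n2 must be 0, so in1 and n2 are equal.
Check with in0=1, in1=1, in2=0, in3=0:
n1 = in2 ∨ in3 = 0 ∨ 0 = 0
n2 = in0 ⊕ n1 = 1 ⊕ 0 = 1
n3 = in1 ⊕ n2 = 1 ⊕ 1 = 0
n4 = ¬n3 = ¬0 = 1
So n4 = 1 as required.

in0=1, in1=1, in2=0, in3=0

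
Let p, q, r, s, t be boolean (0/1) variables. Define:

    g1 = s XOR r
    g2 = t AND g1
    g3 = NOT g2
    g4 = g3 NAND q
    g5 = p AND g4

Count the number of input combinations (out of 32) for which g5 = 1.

10

g5 = p AND g4 must be 1, so both p = 1 and g4 = 1.
Enumerating the 32 input combinations, 10 give g5 = 1 and 22 give g5 = 0.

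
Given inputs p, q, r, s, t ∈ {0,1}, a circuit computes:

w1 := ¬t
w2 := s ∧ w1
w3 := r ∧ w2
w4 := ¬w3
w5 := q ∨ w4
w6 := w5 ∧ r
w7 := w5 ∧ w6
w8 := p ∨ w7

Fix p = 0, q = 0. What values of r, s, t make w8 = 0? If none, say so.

Check with p = 0, q = 0 and r=1, s=1, t=0:
w1 = ¬t = ¬0 = 1
w2 = s ∧ w1 = 1 ∧ 1 = 1
w3 = r ∧ w2 = 1 ∧ 1 = 1
w4 = ¬w3 = ¬1 = 0
w5 = q ∨ w4 = 0 ∨ 0 = 0
w6 = w5 ∧ r = 0 ∧ 1 = 0
w7 = w5 ∧ w6 = 0 ∧ 0 = 0
w8 = p ∨ w7 = 0 ∨ 0 = 0
So w8 = 0.

r=1, s=1, t=0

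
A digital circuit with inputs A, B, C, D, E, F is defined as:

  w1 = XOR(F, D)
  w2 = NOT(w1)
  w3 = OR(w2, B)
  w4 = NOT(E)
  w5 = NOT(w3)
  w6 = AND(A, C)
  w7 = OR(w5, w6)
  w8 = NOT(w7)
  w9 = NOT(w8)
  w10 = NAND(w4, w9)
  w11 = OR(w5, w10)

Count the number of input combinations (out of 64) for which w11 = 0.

6

w11 = OR(w5, w10) must be 0, so both w5 = 0 and w10 = 0.
w5 = NOT(w3) must be 0, so w3 = 1.
Satisfying assignments:
  A=1, B=0, C=1, D=0, E=0, F=0
  A=1, B=0, C=1, D=1, E=0, F=1
  A=1, B=1, C=1, D=0, E=0, F=0
  A=1, B=1, C=1, D=0, E=0, F=1
  A=1, B=1, C=1, D=1, E=0, F=0
  A=1, B=1, C=1, D=1, E=0, F=1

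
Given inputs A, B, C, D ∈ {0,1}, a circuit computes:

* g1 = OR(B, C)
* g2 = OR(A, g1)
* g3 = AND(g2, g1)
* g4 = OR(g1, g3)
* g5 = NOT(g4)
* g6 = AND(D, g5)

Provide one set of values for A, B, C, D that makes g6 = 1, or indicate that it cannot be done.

g6 = AND(D, g5) must be 1, so both D = 1 and g5 = 1.
g5 = NOT(g4) must be 1, so g4 = 0.
Check with A=0, B=0, C=0, D=1:
g1 = OR(B, C) = OR(0, 0) = 0
g2 = OR(A, g1) = OR(0, 0) = 0
g3 = AND(g2, g1) = AND(0, 0) = 0
g4 = OR(g1, g3) = OR(0, 0) = 0
g5 = NOT(g4) = NOT 0 = 1
g6 = AND(D, g5) = AND(1, 1) = 1
So g6 = 1 as required.

A=0, B=0, C=0, D=1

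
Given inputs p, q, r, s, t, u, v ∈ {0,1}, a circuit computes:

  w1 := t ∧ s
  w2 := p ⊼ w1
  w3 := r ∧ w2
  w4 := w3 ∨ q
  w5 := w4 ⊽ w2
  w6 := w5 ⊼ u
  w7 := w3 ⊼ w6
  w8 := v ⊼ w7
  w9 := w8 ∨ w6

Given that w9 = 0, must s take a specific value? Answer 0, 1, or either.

w9 = w8 ∨ w6 must be 0, so both w8 = 0 and w6 = 0.
w8 = v ⊼ w7 must be 0, so both v = 1 and w7 = 1.
Every assignment with w9 = 0 has s = 1; there are 2 such assignment(s).
  p=1, q=0, r=0, s=1, t=1, u=1, v=1
  p=1, q=0, r=1, s=1, t=1, u=1, v=1

1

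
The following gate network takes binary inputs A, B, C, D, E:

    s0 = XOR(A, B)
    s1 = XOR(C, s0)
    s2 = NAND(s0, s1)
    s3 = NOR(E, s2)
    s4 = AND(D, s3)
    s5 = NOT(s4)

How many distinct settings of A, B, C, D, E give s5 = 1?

s5 = NOT(s4) must be 1, so s4 = 0.
s4 = AND(D, s3) must be 0, so at least one of D, s3 is 0.
Enumerating the 32 input combinations, 30 give s5 = 1 and 2 give s5 = 0.

30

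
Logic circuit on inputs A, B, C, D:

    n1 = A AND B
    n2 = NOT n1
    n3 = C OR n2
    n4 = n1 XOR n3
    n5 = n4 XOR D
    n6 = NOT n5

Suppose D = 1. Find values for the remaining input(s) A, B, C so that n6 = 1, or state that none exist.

A=1, B=0, C=0

n6 = NOT n5 must be 1, so n5 = 0.
Check with D = 1 and A=1, B=0, C=0:
n1 = A AND B = 1 AND 0 = 0
n2 = NOT n1 = NOT 0 = 1
n3 = C OR n2 = 0 OR 1 = 1
n4 = n1 XOR n3 = 0 XOR 1 = 1
n5 = n4 XOR D = 1 XOR 1 = 0
n6 = NOT n5 = NOT 0 = 1
So n6 = 1.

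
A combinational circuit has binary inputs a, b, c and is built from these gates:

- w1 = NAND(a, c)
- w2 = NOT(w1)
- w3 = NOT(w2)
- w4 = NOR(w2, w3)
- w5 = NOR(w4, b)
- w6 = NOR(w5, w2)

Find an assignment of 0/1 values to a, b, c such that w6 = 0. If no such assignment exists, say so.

w6 = NOR(w5, w2) must be 0, so at least one of w5, w2 is 1.
Check with a=1, b=0, c=0:
w1 = NAND(a, c) = NAND(1, 0) = 1
w2 = NOT(w1) = NOT 1 = 0
w3 = NOT(w2) = NOT 0 = 1
w4 = NOR(w2, w3) = NOR(0, 1) = 0
w5 = NOR(w4, b) = NOR(0, 0) = 1
w6 = NOR(w5, w2) = NOR(1, 0) = 0
So w6 = 0 as required.

a=1, b=0, c=0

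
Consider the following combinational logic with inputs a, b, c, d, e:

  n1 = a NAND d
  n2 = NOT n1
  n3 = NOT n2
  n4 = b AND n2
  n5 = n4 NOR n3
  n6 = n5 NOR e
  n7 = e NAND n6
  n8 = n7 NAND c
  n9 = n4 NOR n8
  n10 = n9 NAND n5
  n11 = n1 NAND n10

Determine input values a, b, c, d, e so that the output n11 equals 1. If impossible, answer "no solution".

a=1, b=0, c=1, d=1, e=0

Check with a=1, b=0, c=1, d=1, e=0:
n1 = a NAND d = 1 NAND 1 = 0
n2 = NOT n1 = NOT 0 = 1
n3 = NOT n2 = NOT 1 = 0
n4 = b AND n2 = 0 AND 1 = 0
n5 = n4 NOR n3 = 0 NOR 0 = 1
n6 = n5 NOR e = 1 NOR 0 = 0
n7 = e NAND n6 = 0 NAND 0 = 1
n8 = n7 NAND c = 1 NAND 1 = 0
n9 = n4 NOR n8 = 0 NOR 0 = 1
n10 = n9 NAND n5 = 1 NAND 1 = 0
n11 = n1 NAND n10 = 0 NAND 0 = 1
So n11 = 1 as required.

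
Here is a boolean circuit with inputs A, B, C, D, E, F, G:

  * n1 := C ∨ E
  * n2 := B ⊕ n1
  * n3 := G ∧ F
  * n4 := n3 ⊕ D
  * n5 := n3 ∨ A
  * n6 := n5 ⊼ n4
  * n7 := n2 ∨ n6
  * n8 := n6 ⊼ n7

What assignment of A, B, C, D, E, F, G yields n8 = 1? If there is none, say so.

A=1, B=0, C=0, D=0, E=0, F=1, G=1

n8 = n6 ⊼ n7 must be 1, so at least one of n6, n7 is 0.
Check with A=1, B=0, C=0, D=0, E=0, F=1, G=1:
n1 = C ∨ E = 0 ∨ 0 = 0
n2 = B ⊕ n1 = 0 ⊕ 0 = 0
n3 = G ∧ F = 1 ∧ 1 = 1
n4 = n3 ⊕ D = 1 ⊕ 0 = 1
n5 = n3 ∨ A = 1 ∨ 1 = 1
n6 = n5 ⊼ n4 = 1 ⊼ 1 = 0
n7 = n2 ∨ n6 = 0 ∨ 0 = 0
n8 = n6 ⊼ n7 = 0 ⊼ 0 = 1
So n8 = 1 as required.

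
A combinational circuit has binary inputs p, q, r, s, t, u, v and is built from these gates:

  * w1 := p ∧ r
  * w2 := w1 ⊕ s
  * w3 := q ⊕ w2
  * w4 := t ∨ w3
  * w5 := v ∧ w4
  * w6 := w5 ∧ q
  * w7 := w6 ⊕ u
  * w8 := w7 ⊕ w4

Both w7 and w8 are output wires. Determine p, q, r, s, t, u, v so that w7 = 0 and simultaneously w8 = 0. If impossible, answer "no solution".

p=0 q=1 r=0 s=1 t=0 u=0 v=1

Check with p=0 q=1 r=0 s=1 t=0 u=0 v=1:
w1 = p ∧ r = 0 ∧ 0 = 0
w2 = w1 ⊕ s = 0 ⊕ 1 = 1
w3 = q ⊕ w2 = 1 ⊕ 1 = 0
w4 = t ∨ w3 = 0 ∨ 0 = 0
w5 = v ∧ w4 = 1 ∧ 0 = 0
w6 = w5 ∧ q = 0 ∧ 1 = 0
w7 = w6 ⊕ u = 0 ⊕ 0 = 0
w8 = w7 ⊕ w4 = 0 ⊕ 0 = 0
So w7 = 0 and w8 = 0.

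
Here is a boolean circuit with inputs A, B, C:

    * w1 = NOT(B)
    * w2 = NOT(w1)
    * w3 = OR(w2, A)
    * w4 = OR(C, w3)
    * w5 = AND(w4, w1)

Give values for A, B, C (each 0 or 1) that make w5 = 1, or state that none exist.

Check with A=0, B=0, C=1:
w1 = NOT(B) = NOT 0 = 1
w2 = NOT(w1) = NOT 1 = 0
w3 = OR(w2, A) = OR(0, 0) = 0
w4 = OR(C, w3) = OR(1, 0) = 1
w5 = AND(w4, w1) = AND(1, 1) = 1
So w5 = 1 as required.

A=0, B=0, C=1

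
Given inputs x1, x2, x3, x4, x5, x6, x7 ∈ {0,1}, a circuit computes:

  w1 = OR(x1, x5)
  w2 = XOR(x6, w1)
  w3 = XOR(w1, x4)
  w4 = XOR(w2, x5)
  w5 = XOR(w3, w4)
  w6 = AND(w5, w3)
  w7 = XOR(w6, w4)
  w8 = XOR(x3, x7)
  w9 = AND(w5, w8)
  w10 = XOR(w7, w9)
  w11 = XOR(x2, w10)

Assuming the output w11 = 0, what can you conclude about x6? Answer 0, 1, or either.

Both values of x6 occur among assignments with w11 = 0:
  x6=0: x1=0, x2=0, x3=0, x4=0, x5=0, x6=0, x7=0
  x6=1: x1=0, x2=0, x3=0, x4=0, x5=0, x6=1, x7=1

either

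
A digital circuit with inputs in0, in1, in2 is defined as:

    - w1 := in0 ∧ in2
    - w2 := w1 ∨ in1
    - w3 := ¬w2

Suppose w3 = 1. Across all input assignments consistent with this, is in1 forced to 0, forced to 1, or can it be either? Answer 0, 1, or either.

0

w3 = ¬w2 must be 1, so w2 = 0.
w2 = w1 ∨ in1 must be 0, so both w1 = 0 and in1 = 0.
Every assignment with w3 = 1 has in1 = 0; there are 3 such assignment(s).
  in0=0, in1=0, in2=0
  in0=0, in1=0, in2=1
  in0=1, in1=0, in2=0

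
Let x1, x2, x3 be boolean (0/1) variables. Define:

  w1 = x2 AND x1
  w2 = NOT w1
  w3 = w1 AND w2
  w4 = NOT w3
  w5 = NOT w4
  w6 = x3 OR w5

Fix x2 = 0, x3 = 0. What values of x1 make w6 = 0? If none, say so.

w6 = x3 OR w5 must be 0, so both x3 = 0 and w5 = 0.
Check with x2 = 0, x3 = 0 and x1=1:
w1 = x2 AND x1 = 0 AND 1 = 0
w2 = NOT w1 = NOT 0 = 1
w3 = w1 AND w2 = 0 AND 1 = 0
w4 = NOT w3 = NOT 0 = 1
w5 = NOT w4 = NOT 1 = 0
w6 = x3 OR w5 = 0 OR 0 = 0
So w6 = 0.

x1=1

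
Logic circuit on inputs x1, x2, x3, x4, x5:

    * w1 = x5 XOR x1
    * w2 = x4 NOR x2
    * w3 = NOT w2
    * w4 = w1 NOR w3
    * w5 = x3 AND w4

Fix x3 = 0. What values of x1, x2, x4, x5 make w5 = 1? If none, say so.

With x3 = 0 fixed, none of the 16 settings of x1, x2, x4, x5 give w5 = 1.
For example, with x1=1, x2=0, x4=0, x5=0:
w1 = x5 XOR x1 = 0 XOR 1 = 1
w2 = x4 NOR x2 = 0 NOR 0 = 1
w3 = NOT w2 = NOT 1 = 0
w4 = w1 NOR w3 = 1 NOR 0 = 0
w5 = x3 AND w4 = 0 AND 0 = 0
giving w5 = 0 ≠ 1.

no solution exists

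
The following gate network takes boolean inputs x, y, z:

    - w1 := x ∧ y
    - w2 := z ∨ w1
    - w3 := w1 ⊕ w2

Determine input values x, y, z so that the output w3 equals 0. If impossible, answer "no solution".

x=1, y=1, z=0

w3 = w1 ⊕ w2 must be 0, so w1 and w2 are equal.
Check with x=1, y=1, z=0:
w1 = x ∧ y = 1 ∧ 1 = 1
w2 = z ∨ w1 = 0 ∨ 1 = 1
w3 = w1 ⊕ w2 = 1 ⊕ 1 = 0
So w3 = 0 as required.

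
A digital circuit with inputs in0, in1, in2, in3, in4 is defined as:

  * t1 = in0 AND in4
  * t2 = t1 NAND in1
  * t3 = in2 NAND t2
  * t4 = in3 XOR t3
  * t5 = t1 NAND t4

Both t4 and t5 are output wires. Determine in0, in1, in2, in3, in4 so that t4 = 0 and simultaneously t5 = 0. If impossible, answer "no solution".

no solution exists

Across all 32 input combinations, none give both t4 = 0 and t5 = 0.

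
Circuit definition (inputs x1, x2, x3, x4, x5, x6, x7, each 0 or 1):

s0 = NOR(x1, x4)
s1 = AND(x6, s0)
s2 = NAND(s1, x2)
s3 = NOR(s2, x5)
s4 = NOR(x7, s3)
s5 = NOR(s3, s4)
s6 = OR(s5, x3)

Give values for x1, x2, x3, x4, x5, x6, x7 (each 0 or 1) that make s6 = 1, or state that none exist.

x1=0, x2=1, x3=0, x4=0, x5=1, x6=0, x7=1

s6 = OR(s5, x3) must be 1, so at least one of s5, x3 is 1.
Check with x1=0, x2=1, x3=0, x4=0, x5=1, x6=0, x7=1:
s0 = NOR(x1, x4) = NOR(0, 0) = 1
s1 = AND(x6, s0) = AND(0, 1) = 0
s2 = NAND(s1, x2) = NAND(0, 1) = 1
s3 = NOR(s2, x5) = NOR(1, 1) = 0
s4 = NOR(x7, s3) = NOR(1, 0) = 0
s5 = NOR(s3, s4) = NOR(0, 0) = 1
s6 = OR(s5, x3) = OR(1, 0) = 1
So s6 = 1 as required.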